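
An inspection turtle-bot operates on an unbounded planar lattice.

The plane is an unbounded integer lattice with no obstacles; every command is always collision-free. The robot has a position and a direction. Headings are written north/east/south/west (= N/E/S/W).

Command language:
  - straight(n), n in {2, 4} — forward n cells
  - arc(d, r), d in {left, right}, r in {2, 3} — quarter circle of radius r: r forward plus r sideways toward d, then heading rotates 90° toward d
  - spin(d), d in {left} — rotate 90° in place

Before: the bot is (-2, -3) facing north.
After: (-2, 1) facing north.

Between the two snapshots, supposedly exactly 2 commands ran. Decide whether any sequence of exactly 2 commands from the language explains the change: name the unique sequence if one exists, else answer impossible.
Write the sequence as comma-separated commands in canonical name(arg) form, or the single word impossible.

key: heading stays N — no command in the sequence turns
begin: (-2, -3) facing north
1. straight(2) → (-2, -1) facing north
2. straight(2) → (-2, 1) facing north
uniquely the one of 49 2-step routes that fits.

straight(2), straight(2)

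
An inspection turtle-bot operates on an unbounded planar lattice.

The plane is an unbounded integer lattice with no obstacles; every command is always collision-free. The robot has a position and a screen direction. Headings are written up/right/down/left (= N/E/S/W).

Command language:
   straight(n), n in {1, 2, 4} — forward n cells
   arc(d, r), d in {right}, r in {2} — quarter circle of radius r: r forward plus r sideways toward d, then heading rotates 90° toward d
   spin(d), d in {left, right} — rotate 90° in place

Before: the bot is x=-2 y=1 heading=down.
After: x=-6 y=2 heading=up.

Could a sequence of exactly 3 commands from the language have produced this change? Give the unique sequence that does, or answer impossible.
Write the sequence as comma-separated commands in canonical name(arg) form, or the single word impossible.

arc(right, 2), arc(right, 2), straight(1)

key: position moved to (-6,2) AND the heading swung to N — translation plus rotation needed
initial: x=-2 y=1 heading=down
1. arc(right, 2) → x=-4 y=-1 heading=left
2. arc(right, 2) → x=-6 y=1 heading=up
3. straight(1) → x=-6 y=2 heading=up
no rival 3-sequence matches.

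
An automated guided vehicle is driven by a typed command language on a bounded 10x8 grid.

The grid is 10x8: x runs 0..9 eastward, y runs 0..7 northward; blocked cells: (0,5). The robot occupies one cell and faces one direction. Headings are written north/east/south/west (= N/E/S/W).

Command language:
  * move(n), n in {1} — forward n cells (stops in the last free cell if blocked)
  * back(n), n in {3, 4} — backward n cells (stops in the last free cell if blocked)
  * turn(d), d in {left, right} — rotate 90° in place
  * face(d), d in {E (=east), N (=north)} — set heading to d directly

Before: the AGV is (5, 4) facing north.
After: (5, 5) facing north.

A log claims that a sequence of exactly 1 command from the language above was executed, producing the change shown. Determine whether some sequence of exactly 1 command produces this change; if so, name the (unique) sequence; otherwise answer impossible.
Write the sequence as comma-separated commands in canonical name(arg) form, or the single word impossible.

move(1)

key: still facing N — the one step turns nothing
from: (5, 4) facing north
t=1 move(1) ⇒ (5, 5) facing north
all 7 alternatives checked — unique.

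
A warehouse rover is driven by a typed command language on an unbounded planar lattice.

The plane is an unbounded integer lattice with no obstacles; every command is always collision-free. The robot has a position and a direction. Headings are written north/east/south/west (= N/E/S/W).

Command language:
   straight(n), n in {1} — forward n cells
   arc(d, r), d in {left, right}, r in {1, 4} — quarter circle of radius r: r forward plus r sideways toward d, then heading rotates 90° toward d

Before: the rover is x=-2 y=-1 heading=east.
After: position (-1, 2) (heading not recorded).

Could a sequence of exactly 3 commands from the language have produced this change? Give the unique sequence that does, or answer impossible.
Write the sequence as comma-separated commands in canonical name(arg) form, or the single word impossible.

arc(left, 1), straight(1), straight(1)

key: running straight(1) before arc(left, 1) would end elsewhere — order is forced
from: x=-2 y=-1 heading=east
step 1 (arc(left, 1)): x=-1 y=0 heading=north
step 2 (straight(1)): x=-1 y=1 heading=north
step 3 (straight(1)): x=-1 y=2 heading=north
all 125 alternatives checked — unique.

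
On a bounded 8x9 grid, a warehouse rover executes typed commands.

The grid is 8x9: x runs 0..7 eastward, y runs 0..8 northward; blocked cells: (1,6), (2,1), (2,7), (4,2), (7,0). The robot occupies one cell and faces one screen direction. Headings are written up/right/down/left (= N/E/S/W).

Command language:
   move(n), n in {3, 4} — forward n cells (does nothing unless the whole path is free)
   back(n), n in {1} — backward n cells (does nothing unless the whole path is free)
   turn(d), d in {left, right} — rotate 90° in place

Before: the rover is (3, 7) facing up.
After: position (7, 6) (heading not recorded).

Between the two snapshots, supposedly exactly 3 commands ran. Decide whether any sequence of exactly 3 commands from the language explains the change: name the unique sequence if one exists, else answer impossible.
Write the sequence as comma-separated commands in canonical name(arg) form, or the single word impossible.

key: order matters: swapping back(1) and move(4) lands elsewhere
initial: (3, 7) facing up
t=1 back(1) ⇒ (3, 6) facing up
t=2 turn(right) ⇒ (3, 6) facing right
t=3 move(4) ⇒ (7, 6) facing right
no other 3-command option fits: unique.

back(1), turn(right), move(4)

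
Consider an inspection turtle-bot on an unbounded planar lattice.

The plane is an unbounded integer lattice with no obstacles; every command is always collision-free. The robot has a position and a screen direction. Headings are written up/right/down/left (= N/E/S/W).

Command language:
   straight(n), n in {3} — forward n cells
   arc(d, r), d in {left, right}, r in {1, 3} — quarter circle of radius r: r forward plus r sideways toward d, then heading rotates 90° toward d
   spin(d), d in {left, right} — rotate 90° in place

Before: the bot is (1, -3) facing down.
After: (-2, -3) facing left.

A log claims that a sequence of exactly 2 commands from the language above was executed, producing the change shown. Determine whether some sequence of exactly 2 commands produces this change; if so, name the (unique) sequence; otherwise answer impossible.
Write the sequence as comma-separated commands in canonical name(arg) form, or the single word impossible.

key: running straight(3) before spin(right) would end elsewhere — order is forced
t0: (1, -3) facing down
[1] after spin(right): (1, -3) facing left
[2] after straight(3): (-2, -3) facing left
no other 2-command option fits: unique.

spin(right), straight(3)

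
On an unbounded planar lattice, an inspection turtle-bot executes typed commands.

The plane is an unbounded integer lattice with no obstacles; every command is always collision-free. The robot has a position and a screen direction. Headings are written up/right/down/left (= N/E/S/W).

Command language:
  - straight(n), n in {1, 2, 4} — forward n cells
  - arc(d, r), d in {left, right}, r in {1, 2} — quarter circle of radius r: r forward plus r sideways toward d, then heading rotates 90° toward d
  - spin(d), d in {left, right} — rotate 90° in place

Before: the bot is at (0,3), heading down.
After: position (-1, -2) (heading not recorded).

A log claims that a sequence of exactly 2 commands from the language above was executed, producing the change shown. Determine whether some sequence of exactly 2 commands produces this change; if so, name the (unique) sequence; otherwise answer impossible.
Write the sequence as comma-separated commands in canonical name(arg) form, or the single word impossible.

key: running arc(right, 1) before straight(4) would end elsewhere — order is forced
t0: at (0,3), heading down
[1] after straight(4): at (0,-1), heading down
[2] after arc(right, 1): at (-1,-2), heading left
no rival 2-sequence matches.

straight(4), arc(right, 1)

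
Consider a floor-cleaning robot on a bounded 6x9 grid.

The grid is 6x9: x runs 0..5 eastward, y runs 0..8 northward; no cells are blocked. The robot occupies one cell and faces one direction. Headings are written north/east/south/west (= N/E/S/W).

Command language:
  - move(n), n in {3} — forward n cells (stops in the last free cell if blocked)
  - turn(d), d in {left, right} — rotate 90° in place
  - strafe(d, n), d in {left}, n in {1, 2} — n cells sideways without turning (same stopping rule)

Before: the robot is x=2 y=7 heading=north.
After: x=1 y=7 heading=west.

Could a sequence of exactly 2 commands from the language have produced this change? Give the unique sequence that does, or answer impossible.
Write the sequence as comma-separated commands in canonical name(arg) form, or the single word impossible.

strafe(left, 1), turn(left)

key: cell and facing (now W) both changed — the 2 commands mix motion and turning
initial: x=2 y=7 heading=north
step 1 (strafe(left, 1)): x=1 y=7 heading=north
step 2 (turn(left)): x=1 y=7 heading=west
no other 2-command option fits: unique.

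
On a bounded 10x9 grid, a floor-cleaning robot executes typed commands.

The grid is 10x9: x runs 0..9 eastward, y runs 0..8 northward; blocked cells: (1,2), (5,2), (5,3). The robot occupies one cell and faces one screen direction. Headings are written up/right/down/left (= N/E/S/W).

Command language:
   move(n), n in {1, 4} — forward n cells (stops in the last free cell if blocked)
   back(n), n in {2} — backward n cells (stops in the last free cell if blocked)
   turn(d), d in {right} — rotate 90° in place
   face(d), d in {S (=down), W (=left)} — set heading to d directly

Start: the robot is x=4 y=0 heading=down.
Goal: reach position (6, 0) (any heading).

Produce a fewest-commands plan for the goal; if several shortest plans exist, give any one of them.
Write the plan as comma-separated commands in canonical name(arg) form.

from: x=4 y=0 heading=down
step 1 (turn(right)): x=4 y=0 heading=left
step 2 (back(2)): x=6 y=0 heading=left
minimal: 2 command(s), checked below 2.

turn(right), back(2)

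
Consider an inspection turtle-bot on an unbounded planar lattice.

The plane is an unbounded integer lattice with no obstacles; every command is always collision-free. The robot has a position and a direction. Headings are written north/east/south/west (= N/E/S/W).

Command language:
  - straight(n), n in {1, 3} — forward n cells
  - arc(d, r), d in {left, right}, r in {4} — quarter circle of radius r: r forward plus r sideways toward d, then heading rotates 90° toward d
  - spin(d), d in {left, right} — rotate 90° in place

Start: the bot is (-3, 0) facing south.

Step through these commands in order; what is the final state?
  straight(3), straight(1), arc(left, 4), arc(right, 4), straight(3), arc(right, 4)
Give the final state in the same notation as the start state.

(1, -19) facing west

initial: (-3, 0) facing south
[1] after straight(3): (-3, -3) facing south
[2] after straight(1): (-3, -4) facing south
[3] after arc(left, 4): (1, -8) facing east
[4] after arc(right, 4): (5, -12) facing south
[5] after straight(3): (5, -15) facing south
[6] after arc(right, 4): (1, -19) facing west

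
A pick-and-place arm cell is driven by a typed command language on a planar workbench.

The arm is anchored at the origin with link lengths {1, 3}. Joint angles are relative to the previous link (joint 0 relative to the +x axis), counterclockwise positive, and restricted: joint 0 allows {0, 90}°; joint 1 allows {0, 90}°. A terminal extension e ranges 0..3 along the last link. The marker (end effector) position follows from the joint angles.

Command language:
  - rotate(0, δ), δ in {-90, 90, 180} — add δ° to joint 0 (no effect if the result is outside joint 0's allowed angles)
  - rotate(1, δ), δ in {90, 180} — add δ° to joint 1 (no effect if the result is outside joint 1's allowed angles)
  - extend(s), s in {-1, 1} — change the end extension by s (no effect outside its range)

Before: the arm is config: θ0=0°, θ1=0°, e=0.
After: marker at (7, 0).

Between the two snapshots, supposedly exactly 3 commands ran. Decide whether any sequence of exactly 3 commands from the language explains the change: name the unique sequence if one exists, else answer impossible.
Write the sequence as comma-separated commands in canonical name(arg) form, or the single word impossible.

start: config: θ0=0°, θ1=0°, e=0
[1] after extend(1): config: θ0=0°, θ1=0°, e=1
[2] after extend(1): config: θ0=0°, θ1=0°, e=2
[3] after extend(1): config: θ0=0°, θ1=0°, e=3
no rival 3-sequence matches.

extend(1), extend(1), extend(1)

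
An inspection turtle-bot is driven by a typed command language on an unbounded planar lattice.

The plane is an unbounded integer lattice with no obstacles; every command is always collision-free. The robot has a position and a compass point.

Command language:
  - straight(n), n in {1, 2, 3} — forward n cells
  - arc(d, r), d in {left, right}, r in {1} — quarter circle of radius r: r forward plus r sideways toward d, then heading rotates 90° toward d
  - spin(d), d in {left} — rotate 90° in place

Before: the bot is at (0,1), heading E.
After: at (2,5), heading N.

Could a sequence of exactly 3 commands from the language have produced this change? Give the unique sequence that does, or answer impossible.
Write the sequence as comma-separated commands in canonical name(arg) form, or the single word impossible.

straight(1), arc(left, 1), straight(3)

key: cell and facing (now N) both changed — the 3 commands mix motion and turning
t0: at (0,1), heading E
step 1 (straight(1)): at (1,1), heading E
step 2 (arc(left, 1)): at (2,2), heading N
step 3 (straight(3)): at (2,5), heading N
no rival 3-sequence matches.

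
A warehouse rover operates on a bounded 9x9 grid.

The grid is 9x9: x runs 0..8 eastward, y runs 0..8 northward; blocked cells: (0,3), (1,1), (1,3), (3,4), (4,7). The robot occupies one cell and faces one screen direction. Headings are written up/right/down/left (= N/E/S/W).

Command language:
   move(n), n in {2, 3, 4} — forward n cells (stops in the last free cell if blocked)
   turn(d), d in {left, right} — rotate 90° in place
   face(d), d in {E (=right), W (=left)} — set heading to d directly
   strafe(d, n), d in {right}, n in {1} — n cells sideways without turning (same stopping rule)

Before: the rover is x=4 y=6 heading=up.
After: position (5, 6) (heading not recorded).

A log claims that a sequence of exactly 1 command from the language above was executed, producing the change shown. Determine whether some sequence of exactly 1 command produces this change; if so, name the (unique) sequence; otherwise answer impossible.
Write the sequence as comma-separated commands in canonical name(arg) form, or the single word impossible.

start: x=4 y=6 heading=up
step 1 (strafe(right, 1)): x=5 y=6 heading=up
all 8 alternatives checked — unique.

strafe(right, 1)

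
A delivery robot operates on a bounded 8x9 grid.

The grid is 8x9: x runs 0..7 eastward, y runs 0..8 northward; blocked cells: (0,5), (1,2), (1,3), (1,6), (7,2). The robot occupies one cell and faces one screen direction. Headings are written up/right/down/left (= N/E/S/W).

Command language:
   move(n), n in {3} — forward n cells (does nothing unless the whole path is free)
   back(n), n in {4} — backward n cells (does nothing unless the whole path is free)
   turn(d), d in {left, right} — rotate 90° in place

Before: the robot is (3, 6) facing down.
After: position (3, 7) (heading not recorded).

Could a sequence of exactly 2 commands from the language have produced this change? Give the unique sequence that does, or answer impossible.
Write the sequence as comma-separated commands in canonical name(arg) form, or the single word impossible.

key: order matters: swapping move(3) and back(4) lands elsewhere
initial: (3, 6) facing down
[1] after move(3): (3, 3) facing down
[2] after back(4): (3, 7) facing down
uniquely the one of 16 2-step routes that fits.

move(3), back(4)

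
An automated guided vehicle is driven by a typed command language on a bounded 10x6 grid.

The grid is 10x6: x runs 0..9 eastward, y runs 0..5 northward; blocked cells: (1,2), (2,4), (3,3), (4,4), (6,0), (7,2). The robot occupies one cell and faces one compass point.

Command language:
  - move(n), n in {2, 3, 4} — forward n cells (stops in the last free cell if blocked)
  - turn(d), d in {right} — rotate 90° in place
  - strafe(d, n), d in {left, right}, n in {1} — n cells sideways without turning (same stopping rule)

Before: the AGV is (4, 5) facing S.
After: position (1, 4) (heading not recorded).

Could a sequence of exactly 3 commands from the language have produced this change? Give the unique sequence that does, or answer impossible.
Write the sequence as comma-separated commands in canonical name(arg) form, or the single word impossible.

turn(right), move(3), strafe(left, 1)

key: order matters: swapping turn(right) and strafe(left, 1) lands elsewhere
from: (4, 5) facing S
[1] after turn(right): (4, 5) facing W
[2] after move(3): (1, 5) facing W
[3] after strafe(left, 1): (1, 4) facing W
all 216 alternatives checked — unique.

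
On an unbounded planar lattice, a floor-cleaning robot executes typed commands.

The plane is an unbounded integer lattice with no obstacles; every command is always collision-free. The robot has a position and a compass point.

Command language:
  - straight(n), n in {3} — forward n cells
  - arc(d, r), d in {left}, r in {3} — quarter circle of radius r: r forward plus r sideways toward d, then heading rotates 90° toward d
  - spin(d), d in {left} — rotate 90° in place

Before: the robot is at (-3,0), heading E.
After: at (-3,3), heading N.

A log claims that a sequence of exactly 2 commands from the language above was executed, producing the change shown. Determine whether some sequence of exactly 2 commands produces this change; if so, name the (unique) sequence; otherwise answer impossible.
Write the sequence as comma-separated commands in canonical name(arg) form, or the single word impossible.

spin(left), straight(3)

key: order matters: swapping spin(left) and straight(3) lands elsewhere
start: at (-3,0), heading E
[1] after spin(left): at (-3,0), heading N
[2] after straight(3): at (-3,3), heading N
uniquely the one of 9 2-step routes that fits.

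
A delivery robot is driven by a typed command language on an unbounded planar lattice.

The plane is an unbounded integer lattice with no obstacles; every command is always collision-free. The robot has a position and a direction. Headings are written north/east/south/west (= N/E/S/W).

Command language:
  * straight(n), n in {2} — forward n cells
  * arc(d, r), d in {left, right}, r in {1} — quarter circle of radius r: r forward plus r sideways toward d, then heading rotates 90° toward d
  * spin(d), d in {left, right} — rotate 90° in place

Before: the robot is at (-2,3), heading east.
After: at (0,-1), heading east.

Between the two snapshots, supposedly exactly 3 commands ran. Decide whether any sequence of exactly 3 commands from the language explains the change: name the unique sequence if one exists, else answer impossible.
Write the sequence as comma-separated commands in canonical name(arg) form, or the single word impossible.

arc(right, 1), straight(2), arc(left, 1)

key: order matters: swapping arc(right, 1) and arc(left, 1) lands elsewhere
start: at (-2,3), heading east
[1] after arc(right, 1): at (-1,2), heading south
[2] after straight(2): at (-1,0), heading south
[3] after arc(left, 1): at (0,-1), heading east
no rival 3-sequence matches.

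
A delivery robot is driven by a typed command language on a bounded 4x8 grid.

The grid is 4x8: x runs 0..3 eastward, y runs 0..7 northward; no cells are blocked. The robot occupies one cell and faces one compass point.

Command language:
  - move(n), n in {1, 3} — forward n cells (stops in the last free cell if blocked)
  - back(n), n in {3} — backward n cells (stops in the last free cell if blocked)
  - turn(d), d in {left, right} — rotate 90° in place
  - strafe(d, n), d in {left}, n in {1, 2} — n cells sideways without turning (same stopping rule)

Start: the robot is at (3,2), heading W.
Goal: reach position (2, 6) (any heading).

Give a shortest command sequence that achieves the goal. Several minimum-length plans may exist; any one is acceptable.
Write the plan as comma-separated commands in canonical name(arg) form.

begin: at (3,2), heading W
t=1 move(1) ⇒ at (2,2), heading W
t=2 turn(right) ⇒ at (2,2), heading N
t=3 move(1) ⇒ at (2,3), heading N
t=4 move(3) ⇒ at (2,6), heading N
shorter routes all fall short; 4 is best.

move(1), turn(right), move(1), move(3)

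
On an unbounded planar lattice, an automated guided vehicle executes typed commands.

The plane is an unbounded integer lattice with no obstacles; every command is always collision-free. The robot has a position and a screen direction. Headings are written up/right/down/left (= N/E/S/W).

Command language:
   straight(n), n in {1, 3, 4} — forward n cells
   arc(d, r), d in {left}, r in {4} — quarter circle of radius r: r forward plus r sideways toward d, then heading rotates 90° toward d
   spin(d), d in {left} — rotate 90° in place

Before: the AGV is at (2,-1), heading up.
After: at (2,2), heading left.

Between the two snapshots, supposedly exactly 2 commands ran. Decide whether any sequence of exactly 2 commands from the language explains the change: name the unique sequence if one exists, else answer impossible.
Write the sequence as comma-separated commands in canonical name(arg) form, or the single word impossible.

straight(3), spin(left)

key: position moved to (2,2) AND the heading swung to W — translation plus rotation needed
t0: at (2,-1), heading up
1. straight(3) → at (2,2), heading up
2. spin(left) → at (2,2), heading left
no other 2-command option fits: unique.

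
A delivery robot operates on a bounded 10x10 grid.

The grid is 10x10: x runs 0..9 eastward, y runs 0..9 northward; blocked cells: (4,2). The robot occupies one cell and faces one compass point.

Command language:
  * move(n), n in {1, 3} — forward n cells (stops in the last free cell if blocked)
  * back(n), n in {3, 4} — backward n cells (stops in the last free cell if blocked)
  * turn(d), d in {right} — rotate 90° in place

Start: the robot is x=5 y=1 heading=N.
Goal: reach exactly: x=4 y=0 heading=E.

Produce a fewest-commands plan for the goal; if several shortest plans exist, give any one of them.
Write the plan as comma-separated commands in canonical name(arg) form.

back(3), turn(right), back(4), move(3)

from: x=5 y=1 heading=N
step 1 (back(3)): x=5 y=0 heading=N
step 2 (turn(right)): x=5 y=0 heading=E
step 3 (back(4)): x=1 y=0 heading=E
step 4 (move(3)): x=4 y=0 heading=E
minimal: 4 command(s), checked below 4.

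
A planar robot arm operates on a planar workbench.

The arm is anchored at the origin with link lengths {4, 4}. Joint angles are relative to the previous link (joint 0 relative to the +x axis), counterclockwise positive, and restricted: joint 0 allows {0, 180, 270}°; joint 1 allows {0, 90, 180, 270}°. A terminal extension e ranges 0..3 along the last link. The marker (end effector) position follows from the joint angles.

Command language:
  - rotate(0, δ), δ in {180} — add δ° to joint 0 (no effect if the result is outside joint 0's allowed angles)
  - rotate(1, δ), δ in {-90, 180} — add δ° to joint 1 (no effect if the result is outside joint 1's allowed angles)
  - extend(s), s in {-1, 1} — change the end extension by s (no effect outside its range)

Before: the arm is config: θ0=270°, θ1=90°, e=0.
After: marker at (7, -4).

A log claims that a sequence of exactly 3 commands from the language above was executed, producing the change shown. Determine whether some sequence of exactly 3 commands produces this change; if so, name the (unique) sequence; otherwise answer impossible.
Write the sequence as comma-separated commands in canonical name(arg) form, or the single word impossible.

start: config: θ0=270°, θ1=90°, e=0
[1] after extend(1): config: θ0=270°, θ1=90°, e=1
[2] after extend(1): config: θ0=270°, θ1=90°, e=2
[3] after extend(1): config: θ0=270°, θ1=90°, e=3
all 125 alternatives checked — unique.

extend(1), extend(1), extend(1)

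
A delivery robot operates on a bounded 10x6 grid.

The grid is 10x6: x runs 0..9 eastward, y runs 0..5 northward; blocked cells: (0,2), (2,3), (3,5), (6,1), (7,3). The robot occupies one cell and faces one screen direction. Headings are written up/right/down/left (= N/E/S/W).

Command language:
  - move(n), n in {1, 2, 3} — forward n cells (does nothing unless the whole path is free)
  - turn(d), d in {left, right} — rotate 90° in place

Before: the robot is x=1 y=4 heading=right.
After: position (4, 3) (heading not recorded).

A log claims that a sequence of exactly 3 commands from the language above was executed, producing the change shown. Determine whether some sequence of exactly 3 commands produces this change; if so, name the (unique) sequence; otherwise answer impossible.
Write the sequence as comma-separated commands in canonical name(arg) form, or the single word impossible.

move(3), turn(right), move(1)

key: order matters: swapping move(3) and move(1) lands elsewhere
from: x=1 y=4 heading=right
step 1 (move(3)): x=4 y=4 heading=right
step 2 (turn(right)): x=4 y=4 heading=down
step 3 (move(1)): x=4 y=3 heading=down
uniquely the one of 125 3-step routes that fits.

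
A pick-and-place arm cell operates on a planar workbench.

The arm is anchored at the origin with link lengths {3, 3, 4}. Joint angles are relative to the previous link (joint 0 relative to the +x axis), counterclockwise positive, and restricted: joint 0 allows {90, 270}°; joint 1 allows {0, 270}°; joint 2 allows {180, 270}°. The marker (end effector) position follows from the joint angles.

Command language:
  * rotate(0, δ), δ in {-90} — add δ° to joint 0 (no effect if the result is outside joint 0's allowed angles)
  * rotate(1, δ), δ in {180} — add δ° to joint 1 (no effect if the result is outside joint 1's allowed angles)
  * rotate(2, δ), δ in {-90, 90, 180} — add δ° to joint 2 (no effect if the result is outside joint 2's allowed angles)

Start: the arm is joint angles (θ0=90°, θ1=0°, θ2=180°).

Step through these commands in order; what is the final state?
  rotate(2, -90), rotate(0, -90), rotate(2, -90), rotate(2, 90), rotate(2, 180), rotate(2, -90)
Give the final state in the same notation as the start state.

from: joint angles (θ0=90°, θ1=0°, θ2=180°)
t=1 rotate(2, -90) ⇒ joint angles (θ0=90°, θ1=0°, θ2=180°)
t=2 rotate(0, -90) ⇒ joint angles (θ0=90°, θ1=0°, θ2=180°)
t=3 rotate(2, -90) ⇒ joint angles (θ0=90°, θ1=0°, θ2=180°)
t=4 rotate(2, 90) ⇒ joint angles (θ0=90°, θ1=0°, θ2=270°)
t=5 rotate(2, 180) ⇒ joint angles (θ0=90°, θ1=0°, θ2=270°)
t=6 rotate(2, -90) ⇒ joint angles (θ0=90°, θ1=0°, θ2=180°)

joint angles (θ0=90°, θ1=0°, θ2=180°)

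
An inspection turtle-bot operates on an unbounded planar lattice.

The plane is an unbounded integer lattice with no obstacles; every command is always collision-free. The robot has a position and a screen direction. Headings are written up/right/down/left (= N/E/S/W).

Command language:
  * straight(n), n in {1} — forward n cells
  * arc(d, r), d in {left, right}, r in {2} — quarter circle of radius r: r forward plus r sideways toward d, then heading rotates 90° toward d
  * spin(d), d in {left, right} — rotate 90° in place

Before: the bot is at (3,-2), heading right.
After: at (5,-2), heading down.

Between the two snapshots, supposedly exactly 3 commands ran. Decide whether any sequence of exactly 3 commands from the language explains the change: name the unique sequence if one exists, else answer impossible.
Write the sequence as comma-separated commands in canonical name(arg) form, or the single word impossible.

straight(1), straight(1), spin(right)

key: position moved to (5,-2) AND the heading swung to S — translation plus rotation needed
from: at (3,-2), heading right
t=1 straight(1) ⇒ at (4,-2), heading right
t=2 straight(1) ⇒ at (5,-2), heading right
t=3 spin(right) ⇒ at (5,-2), heading down
no other 3-command option fits: unique.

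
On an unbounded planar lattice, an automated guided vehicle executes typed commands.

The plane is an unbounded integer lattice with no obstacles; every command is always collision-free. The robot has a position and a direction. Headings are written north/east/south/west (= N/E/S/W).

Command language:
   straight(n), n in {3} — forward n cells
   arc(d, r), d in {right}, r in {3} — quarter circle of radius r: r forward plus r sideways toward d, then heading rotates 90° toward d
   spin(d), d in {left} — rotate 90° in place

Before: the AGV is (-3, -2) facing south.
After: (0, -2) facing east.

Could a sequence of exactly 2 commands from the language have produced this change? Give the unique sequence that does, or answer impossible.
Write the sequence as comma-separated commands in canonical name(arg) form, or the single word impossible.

spin(left), straight(3)

key: cell and facing (now E) both changed — the 2 commands mix motion and turning
begin: (-3, -2) facing south
1. spin(left) → (-3, -2) facing east
2. straight(3) → (0, -2) facing east
no other 2-command option fits: unique.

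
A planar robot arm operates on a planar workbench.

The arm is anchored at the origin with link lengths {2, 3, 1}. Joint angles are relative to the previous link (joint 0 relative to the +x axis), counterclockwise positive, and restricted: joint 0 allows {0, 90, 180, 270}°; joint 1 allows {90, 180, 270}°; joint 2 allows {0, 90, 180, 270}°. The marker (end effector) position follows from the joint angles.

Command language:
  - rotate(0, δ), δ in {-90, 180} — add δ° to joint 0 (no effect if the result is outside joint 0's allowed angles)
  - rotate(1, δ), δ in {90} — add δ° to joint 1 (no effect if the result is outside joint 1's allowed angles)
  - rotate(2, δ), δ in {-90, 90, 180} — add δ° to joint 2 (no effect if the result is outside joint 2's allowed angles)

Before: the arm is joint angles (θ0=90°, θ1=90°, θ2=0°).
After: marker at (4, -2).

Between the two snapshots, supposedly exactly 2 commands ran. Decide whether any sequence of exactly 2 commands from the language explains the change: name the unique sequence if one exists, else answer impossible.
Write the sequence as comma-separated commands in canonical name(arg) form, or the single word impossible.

rotate(0, -90), rotate(0, -90)

start: joint angles (θ0=90°, θ1=90°, θ2=0°)
t=1 rotate(0, -90) ⇒ joint angles (θ0=0°, θ1=90°, θ2=0°)
t=2 rotate(0, -90) ⇒ joint angles (θ0=270°, θ1=90°, θ2=0°)
no rival 2-sequence matches.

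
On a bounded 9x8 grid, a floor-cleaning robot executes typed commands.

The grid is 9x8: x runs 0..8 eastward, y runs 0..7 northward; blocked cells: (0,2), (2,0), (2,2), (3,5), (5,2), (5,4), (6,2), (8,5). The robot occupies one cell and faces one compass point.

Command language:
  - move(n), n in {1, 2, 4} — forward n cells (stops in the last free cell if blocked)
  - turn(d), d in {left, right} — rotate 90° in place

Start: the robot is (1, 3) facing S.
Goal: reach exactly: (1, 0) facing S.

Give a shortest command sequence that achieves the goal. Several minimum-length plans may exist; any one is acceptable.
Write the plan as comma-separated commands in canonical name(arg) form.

move(4)

initial: (1, 3) facing S
t=1 move(4) ⇒ (1, 0) facing S
shorter routes all fall short; 1 is best.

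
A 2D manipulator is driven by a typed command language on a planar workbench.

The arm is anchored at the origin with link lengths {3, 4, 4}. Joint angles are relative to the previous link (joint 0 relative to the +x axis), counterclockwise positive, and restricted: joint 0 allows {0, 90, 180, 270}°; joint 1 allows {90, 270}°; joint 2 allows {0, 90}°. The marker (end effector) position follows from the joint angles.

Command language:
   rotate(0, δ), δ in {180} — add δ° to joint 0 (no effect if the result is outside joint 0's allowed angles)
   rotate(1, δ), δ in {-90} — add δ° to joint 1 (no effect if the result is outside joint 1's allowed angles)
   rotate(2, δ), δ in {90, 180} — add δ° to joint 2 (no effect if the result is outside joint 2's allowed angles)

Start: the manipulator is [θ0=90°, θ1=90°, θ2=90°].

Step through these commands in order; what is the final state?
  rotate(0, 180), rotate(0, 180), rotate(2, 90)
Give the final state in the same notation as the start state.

from: [θ0=90°, θ1=90°, θ2=90°]
1. rotate(0, 180) → [θ0=270°, θ1=90°, θ2=90°]
2. rotate(0, 180) → [θ0=90°, θ1=90°, θ2=90°]
3. rotate(2, 90) → [θ0=90°, θ1=90°, θ2=90°]

[θ0=90°, θ1=90°, θ2=90°]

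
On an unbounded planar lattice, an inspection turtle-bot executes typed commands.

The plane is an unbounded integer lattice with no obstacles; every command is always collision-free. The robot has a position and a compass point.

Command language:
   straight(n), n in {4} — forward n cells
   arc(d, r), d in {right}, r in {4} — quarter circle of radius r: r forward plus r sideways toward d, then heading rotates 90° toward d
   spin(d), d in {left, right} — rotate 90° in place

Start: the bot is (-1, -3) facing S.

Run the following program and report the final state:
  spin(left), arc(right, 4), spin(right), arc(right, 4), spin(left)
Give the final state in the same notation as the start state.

(-1, -3) facing W

from: (-1, -3) facing S
step 1 (spin(left)): (-1, -3) facing E
step 2 (arc(right, 4)): (3, -7) facing S
step 3 (spin(right)): (3, -7) facing W
step 4 (arc(right, 4)): (-1, -3) facing N
step 5 (spin(left)): (-1, -3) facing W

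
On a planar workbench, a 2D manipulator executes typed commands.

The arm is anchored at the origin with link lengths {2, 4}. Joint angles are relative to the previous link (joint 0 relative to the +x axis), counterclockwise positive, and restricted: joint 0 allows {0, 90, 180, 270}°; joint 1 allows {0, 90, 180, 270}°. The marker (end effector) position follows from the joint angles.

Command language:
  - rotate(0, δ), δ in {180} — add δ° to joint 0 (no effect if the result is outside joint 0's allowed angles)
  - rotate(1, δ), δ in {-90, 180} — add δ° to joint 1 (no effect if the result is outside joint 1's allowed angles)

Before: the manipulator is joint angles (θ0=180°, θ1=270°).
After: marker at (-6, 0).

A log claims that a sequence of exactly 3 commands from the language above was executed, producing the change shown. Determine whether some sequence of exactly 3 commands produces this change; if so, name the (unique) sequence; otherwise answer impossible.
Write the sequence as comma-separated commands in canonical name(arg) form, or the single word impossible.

begin: joint angles (θ0=180°, θ1=270°)
[1] after rotate(1, -90): joint angles (θ0=180°, θ1=180°)
[2] after rotate(1, -90): joint angles (θ0=180°, θ1=90°)
[3] after rotate(1, -90): joint angles (θ0=180°, θ1=0°)
no other 3-command option fits: unique.

rotate(1, -90), rotate(1, -90), rotate(1, -90)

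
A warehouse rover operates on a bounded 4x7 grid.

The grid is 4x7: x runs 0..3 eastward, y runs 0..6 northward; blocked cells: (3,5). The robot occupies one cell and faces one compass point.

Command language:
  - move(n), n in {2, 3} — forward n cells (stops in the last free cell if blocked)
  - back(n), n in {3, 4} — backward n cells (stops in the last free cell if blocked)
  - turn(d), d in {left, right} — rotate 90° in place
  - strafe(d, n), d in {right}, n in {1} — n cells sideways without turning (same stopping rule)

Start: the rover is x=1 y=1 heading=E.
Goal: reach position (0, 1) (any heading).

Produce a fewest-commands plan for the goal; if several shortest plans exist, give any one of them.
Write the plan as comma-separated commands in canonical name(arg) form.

from: x=1 y=1 heading=E
step 1 (back(3)): x=0 y=1 heading=E
no 0-step plan works, so 1 is optimal.

back(3)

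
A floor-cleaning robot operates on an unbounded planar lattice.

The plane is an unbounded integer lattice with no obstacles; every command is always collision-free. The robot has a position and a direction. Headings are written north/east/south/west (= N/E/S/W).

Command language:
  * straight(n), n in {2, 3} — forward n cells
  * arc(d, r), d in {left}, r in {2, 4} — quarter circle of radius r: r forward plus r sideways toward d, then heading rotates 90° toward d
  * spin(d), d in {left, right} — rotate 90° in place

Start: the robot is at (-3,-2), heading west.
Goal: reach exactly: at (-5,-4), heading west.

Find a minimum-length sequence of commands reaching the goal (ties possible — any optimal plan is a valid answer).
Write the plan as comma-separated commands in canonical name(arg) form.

initial: at (-3,-2), heading west
step 1 (arc(left, 2)): at (-5,-4), heading south
step 2 (spin(right)): at (-5,-4), heading west
shorter routes all fall short; 2 is best.

arc(left, 2), spin(right)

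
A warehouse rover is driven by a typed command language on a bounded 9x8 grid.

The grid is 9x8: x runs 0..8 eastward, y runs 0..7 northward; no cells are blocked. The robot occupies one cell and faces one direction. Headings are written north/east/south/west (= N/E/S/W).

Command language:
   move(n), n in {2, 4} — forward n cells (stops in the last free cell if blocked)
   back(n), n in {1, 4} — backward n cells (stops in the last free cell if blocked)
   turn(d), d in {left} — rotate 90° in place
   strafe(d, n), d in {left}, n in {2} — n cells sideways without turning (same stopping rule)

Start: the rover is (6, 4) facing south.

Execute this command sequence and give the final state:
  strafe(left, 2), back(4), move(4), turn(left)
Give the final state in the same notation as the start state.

start: (6, 4) facing south
t=1 strafe(left, 2) ⇒ (8, 4) facing south
t=2 back(4) ⇒ (8, 7) facing south
t=3 move(4) ⇒ (8, 3) facing south
t=4 turn(left) ⇒ (8, 3) facing east

(8, 3) facing east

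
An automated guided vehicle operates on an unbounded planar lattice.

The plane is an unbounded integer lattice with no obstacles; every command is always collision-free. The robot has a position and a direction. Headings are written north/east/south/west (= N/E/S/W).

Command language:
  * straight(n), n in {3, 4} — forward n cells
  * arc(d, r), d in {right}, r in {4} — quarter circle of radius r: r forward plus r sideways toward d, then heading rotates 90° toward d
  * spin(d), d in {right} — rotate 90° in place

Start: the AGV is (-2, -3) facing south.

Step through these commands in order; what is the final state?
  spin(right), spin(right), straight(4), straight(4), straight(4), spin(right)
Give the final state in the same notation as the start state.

begin: (-2, -3) facing south
t=1 spin(right) ⇒ (-2, -3) facing west
t=2 spin(right) ⇒ (-2, -3) facing north
t=3 straight(4) ⇒ (-2, 1) facing north
t=4 straight(4) ⇒ (-2, 5) facing north
t=5 straight(4) ⇒ (-2, 9) facing north
t=6 spin(right) ⇒ (-2, 9) facing east

(-2, 9) facing east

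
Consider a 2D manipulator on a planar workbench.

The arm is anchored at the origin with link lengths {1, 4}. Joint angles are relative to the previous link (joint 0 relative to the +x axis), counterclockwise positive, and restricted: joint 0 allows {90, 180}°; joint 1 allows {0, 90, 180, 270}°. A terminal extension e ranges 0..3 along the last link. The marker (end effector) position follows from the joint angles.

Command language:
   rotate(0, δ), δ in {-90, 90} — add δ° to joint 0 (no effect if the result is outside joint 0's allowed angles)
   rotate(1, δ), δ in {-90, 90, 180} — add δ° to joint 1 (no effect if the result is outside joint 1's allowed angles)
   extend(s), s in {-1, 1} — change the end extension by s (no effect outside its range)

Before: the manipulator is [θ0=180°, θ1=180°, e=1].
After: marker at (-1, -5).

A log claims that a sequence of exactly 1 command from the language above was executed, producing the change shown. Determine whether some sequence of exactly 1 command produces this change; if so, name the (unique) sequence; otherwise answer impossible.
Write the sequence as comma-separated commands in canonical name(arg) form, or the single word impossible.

t0: [θ0=180°, θ1=180°, e=1]
1. rotate(1, -90) → [θ0=180°, θ1=90°, e=1]
no rival 1-sequence matches.

rotate(1, -90)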